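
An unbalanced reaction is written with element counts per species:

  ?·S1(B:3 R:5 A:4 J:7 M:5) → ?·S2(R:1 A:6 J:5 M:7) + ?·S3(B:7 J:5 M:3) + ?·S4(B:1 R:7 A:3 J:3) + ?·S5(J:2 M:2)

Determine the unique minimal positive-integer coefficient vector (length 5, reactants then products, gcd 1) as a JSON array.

Coefficients: [6, 2, 2, 4, 5]

B: 6·3 = 18 | 2·0+2·7+4·1+5·0 = 18
R: 6·5 = 30 | 2·1+2·0+4·7+5·0 = 30
A: 6·4 = 24 | 2·6+2·0+4·3+5·0 = 24
J: 6·7 = 42 | 2·5+2·5+4·3+5·2 = 42
M: 6·5 = 30 | 2·7+2·3+4·0+5·2 = 30
gcd(6,2,2,4,5) = 1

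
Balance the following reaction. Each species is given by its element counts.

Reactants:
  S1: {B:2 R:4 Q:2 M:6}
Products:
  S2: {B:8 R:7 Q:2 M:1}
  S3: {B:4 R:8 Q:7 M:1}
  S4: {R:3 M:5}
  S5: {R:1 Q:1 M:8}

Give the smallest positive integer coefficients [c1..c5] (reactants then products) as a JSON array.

B: 6·2 = 12 | 1·8+1·4+2·0+3·0 = 12
R: 6·4 = 24 | 1·7+1·8+2·3+3·1 = 24
Q: 6·2 = 12 | 1·2+1·7+2·0+3·1 = 12
M: 6·6 = 36 | 1·1+1·1+2·5+3·8 = 36
gcd(6,1,1,2,3) = 1

Coefficients: [6, 1, 1, 2, 3]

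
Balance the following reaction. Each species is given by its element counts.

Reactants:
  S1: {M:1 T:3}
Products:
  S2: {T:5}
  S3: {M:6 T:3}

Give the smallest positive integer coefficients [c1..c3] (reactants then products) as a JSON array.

M: 6·1 = 6 | 3·0+1·6 = 6
T: 6·3 = 18 | 3·5+1·3 = 18
gcd(6,3,1) = 1

Coefficients: [6, 3, 1]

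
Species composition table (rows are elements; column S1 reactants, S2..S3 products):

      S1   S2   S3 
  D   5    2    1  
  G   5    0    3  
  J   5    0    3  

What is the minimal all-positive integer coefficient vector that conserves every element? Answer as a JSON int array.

Coefficients: [3, 5, 5]

D: 3·5 = 15 | 5·2+5·1 = 15
G: 3·5 = 15 | 5·0+5·3 = 15
J: 3·5 = 15 | 5·0+5·3 = 15
gcd(3,5,5) = 1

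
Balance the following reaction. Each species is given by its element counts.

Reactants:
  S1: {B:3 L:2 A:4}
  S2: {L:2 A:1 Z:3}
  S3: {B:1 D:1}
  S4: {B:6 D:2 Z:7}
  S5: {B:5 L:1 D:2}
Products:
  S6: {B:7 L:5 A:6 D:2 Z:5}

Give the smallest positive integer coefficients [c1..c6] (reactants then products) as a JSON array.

B: 6·3+6·0+6·1+1·6+1·5 = 35 | 5·7 = 35
L: 6·2+6·2+6·0+1·0+1·1 = 25 | 5·5 = 25
A: 6·4+6·1+6·0+1·0+1·0 = 30 | 5·6 = 30
D: 6·0+6·0+6·1+1·2+1·2 = 10 | 5·2 = 10
Z: 6·0+6·3+6·0+1·7+1·0 = 25 | 5·5 = 25
gcd(6,6,6,1,1,5) = 1

Coefficients: [6, 6, 6, 1, 1, 5]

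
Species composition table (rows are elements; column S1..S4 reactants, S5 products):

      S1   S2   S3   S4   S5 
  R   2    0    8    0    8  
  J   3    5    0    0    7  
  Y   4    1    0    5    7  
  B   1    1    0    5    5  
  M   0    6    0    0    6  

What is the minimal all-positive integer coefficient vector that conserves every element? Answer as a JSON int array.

R: 4·2+6·0+5·8+4·0 = 48 | 6·8 = 48
J: 4·3+6·5+5·0+4·0 = 42 | 6·7 = 42
Y: 4·4+6·1+5·0+4·5 = 42 | 6·7 = 42
B: 4·1+6·1+5·0+4·5 = 30 | 6·5 = 30
M: 4·0+6·6+5·0+4·0 = 36 | 6·6 = 36
gcd(4,6,5,4,6) = 1

Coefficients: [4, 6, 5, 4, 6]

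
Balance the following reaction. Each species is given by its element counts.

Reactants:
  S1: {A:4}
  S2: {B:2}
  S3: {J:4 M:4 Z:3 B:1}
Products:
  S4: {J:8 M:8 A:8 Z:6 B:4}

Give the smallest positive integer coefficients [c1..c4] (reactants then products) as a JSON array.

J: 2·0+1·0+2·4 = 8 | 1·8 = 8
M: 2·0+1·0+2·4 = 8 | 1·8 = 8
A: 2·4+1·0+2·0 = 8 | 1·8 = 8
Z: 2·0+1·0+2·3 = 6 | 1·6 = 6
B: 2·0+1·2+2·1 = 4 | 1·4 = 4
gcd(2,1,2,1) = 1

Coefficients: [2, 1, 2, 1]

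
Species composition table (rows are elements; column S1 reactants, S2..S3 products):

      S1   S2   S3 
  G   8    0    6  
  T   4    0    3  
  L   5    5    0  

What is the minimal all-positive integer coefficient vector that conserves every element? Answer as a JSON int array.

G: 3·8 = 24 | 3·0+4·6 = 24
T: 3·4 = 12 | 3·0+4·3 = 12
L: 3·5 = 15 | 3·5+4·0 = 15
gcd(3,3,4) = 1

Coefficients: [3, 3, 4]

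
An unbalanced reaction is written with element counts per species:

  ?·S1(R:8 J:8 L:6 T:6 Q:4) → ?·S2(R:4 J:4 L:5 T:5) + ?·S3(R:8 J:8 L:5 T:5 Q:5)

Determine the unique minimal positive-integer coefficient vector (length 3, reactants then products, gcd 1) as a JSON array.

R: 5·8 = 40 | 2·4+4·8 = 40
J: 5·8 = 40 | 2·4+4·8 = 40
L: 5·6 = 30 | 2·5+4·5 = 30
T: 5·6 = 30 | 2·5+4·5 = 30
Q: 5·4 = 20 | 2·0+4·5 = 20
gcd(5,2,4) = 1

Coefficients: [5, 2, 4]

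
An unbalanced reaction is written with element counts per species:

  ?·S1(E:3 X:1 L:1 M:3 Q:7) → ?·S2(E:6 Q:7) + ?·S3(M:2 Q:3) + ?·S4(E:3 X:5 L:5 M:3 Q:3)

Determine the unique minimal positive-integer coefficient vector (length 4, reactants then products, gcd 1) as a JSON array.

Coefficients: [5, 2, 6, 1]

E: 5·3 = 15 | 2·6+6·0+1·3 = 15
X: 5·1 = 5 | 2·0+6·0+1·5 = 5
L: 5·1 = 5 | 2·0+6·0+1·5 = 5
M: 5·3 = 15 | 2·0+6·2+1·3 = 15
Q: 5·7 = 35 | 2·7+6·3+1·3 = 35
gcd(5,2,6,1) = 1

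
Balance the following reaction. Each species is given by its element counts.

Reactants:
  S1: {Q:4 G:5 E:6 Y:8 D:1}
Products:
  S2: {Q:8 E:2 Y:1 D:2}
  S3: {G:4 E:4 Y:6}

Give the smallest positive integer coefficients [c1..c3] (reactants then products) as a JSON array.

Q: 4·4 = 16 | 2·8+5·0 = 16
G: 4·5 = 20 | 2·0+5·4 = 20
E: 4·6 = 24 | 2·2+5·4 = 24
Y: 4·8 = 32 | 2·1+5·6 = 32
D: 4·1 = 4 | 2·2+5·0 = 4
gcd(4,2,5) = 1

Coefficients: [4, 2, 5]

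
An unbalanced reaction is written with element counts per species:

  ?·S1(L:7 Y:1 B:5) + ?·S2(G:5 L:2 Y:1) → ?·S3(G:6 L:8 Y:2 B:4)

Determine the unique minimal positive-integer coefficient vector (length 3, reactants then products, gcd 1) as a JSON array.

Coefficients: [4, 6, 5]

G: 4·0+6·5 = 30 | 5·6 = 30
L: 4·7+6·2 = 40 | 5·8 = 40
Y: 4·1+6·1 = 10 | 5·2 = 10
B: 4·5+6·0 = 20 | 5·4 = 20
gcd(4,6,5) = 1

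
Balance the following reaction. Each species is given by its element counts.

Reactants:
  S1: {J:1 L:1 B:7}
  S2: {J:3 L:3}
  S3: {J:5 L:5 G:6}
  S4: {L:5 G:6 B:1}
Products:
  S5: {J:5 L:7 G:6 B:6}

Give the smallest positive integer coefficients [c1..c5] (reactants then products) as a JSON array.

J: 4·1+2·3+3·5+2·0 = 25 | 5·5 = 25
L: 4·1+2·3+3·5+2·5 = 35 | 5·7 = 35
G: 4·0+2·0+3·6+2·6 = 30 | 5·6 = 30
B: 4·7+2·0+3·0+2·1 = 30 | 5·6 = 30
gcd(4,2,3,2,5) = 1

Coefficients: [4, 2, 3, 2, 5]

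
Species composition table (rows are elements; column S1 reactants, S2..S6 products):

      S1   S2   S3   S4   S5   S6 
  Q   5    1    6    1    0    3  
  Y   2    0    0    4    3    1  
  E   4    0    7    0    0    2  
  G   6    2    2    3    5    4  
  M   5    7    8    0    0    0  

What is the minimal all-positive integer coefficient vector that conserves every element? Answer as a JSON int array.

Coefficients: [6, 2, 2, 1, 1, 5]

Q: 6·5 = 30 | 2·1+2·6+1·1+1·0+5·3 = 30
Y: 6·2 = 12 | 2·0+2·0+1·4+1·3+5·1 = 12
E: 6·4 = 24 | 2·0+2·7+1·0+1·0+5·2 = 24
G: 6·6 = 36 | 2·2+2·2+1·3+1·5+5·4 = 36
M: 6·5 = 30 | 2·7+2·8+1·0+1·0+5·0 = 30
gcd(6,2,2,1,1,5) = 1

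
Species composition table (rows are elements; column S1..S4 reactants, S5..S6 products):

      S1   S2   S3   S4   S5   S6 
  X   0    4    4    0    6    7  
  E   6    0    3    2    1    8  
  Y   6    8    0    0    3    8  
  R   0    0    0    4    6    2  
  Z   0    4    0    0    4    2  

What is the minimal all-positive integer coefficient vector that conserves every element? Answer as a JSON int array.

X: 1·0+4·4+6·4+5·0 = 40 | 2·6+4·7 = 40
E: 1·6+4·0+6·3+5·2 = 34 | 2·1+4·8 = 34
Y: 1·6+4·8+6·0+5·0 = 38 | 2·3+4·8 = 38
R: 1·0+4·0+6·0+5·4 = 20 | 2·6+4·2 = 20
Z: 1·0+4·4+6·0+5·0 = 16 | 2·4+4·2 = 16
gcd(1,4,6,5,2,4) = 1

Coefficients: [1, 4, 6, 5, 2, 4]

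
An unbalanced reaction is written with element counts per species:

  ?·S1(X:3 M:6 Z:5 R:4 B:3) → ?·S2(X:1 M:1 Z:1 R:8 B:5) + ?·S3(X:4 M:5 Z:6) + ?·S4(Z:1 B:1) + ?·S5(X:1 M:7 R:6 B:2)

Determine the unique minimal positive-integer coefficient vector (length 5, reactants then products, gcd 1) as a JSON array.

Coefficients: [5, 1, 3, 6, 2]

X: 5·3 = 15 | 1·1+3·4+6·0+2·1 = 15
M: 5·6 = 30 | 1·1+3·5+6·0+2·7 = 30
Z: 5·5 = 25 | 1·1+3·6+6·1+2·0 = 25
R: 5·4 = 20 | 1·8+3·0+6·0+2·6 = 20
B: 5·3 = 15 | 1·5+3·0+6·1+2·2 = 15
gcd(5,1,3,6,2) = 1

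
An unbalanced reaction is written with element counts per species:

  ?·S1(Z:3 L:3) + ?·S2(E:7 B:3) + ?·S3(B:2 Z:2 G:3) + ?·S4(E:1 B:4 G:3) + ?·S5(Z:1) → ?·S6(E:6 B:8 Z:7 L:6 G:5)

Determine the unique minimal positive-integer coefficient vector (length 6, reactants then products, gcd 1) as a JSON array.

Coefficients: [6, 2, 1, 4, 1, 3]

E: 6·0+2·7+1·0+4·1+1·0 = 18 | 3·6 = 18
B: 6·0+2·3+1·2+4·4+1·0 = 24 | 3·8 = 24
Z: 6·3+2·0+1·2+4·0+1·1 = 21 | 3·7 = 21
L: 6·3+2·0+1·0+4·0+1·0 = 18 | 3·6 = 18
G: 6·0+2·0+1·3+4·3+1·0 = 15 | 3·5 = 15
gcd(6,2,1,4,1,3) = 1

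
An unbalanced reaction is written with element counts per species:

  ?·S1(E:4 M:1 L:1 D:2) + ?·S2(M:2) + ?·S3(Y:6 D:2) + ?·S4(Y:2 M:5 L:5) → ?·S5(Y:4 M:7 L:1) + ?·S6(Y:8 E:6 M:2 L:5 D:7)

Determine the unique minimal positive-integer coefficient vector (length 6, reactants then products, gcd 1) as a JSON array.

Coefficients: [3, 6, 4, 2, 3, 2]

Y: 3·0+6·0+4·6+2·2 = 28 | 3·4+2·8 = 28
E: 3·4+6·0+4·0+2·0 = 12 | 3·0+2·6 = 12
M: 3·1+6·2+4·0+2·5 = 25 | 3·7+2·2 = 25
L: 3·1+6·0+4·0+2·5 = 13 | 3·1+2·5 = 13
D: 3·2+6·0+4·2+2·0 = 14 | 3·0+2·7 = 14
gcd(3,6,4,2,3,2) = 1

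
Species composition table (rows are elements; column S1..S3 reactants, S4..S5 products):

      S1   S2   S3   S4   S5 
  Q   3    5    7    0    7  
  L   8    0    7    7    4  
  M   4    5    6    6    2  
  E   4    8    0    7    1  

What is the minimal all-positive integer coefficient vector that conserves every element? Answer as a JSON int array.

Coefficients: [6, 2, 1, 5, 5]

Q: 6·3+2·5+1·7 = 35 | 5·0+5·7 = 35
L: 6·8+2·0+1·7 = 55 | 5·7+5·4 = 55
M: 6·4+2·5+1·6 = 40 | 5·6+5·2 = 40
E: 6·4+2·8+1·0 = 40 | 5·7+5·1 = 40
gcd(6,2,1,5,5) = 1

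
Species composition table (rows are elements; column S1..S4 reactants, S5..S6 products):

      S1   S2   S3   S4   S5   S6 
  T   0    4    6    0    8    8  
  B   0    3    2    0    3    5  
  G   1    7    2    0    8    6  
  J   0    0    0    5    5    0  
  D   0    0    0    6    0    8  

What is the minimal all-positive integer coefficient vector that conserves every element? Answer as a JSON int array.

T: 3·0+5·4+6·6+4·0 = 56 | 4·8+3·8 = 56
B: 3·0+5·3+6·2+4·0 = 27 | 4·3+3·5 = 27
G: 3·1+5·7+6·2+4·0 = 50 | 4·8+3·6 = 50
J: 3·0+5·0+6·0+4·5 = 20 | 4·5+3·0 = 20
D: 3·0+5·0+6·0+4·6 = 24 | 4·0+3·8 = 24
gcd(3,5,6,4,4,3) = 1

Coefficients: [3, 5, 6, 4, 4, 3]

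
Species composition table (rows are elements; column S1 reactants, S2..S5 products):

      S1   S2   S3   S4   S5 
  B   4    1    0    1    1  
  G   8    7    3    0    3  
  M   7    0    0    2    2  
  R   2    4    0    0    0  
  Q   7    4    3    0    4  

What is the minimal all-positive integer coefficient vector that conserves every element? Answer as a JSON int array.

B: 2·4 = 8 | 1·1+2·0+6·1+1·1 = 8
G: 2·8 = 16 | 1·7+2·3+6·0+1·3 = 16
M: 2·7 = 14 | 1·0+2·0+6·2+1·2 = 14
R: 2·2 = 4 | 1·4+2·0+6·0+1·0 = 4
Q: 2·7 = 14 | 1·4+2·3+6·0+1·4 = 14
gcd(2,1,2,6,1) = 1

Coefficients: [2, 1, 2, 6, 1]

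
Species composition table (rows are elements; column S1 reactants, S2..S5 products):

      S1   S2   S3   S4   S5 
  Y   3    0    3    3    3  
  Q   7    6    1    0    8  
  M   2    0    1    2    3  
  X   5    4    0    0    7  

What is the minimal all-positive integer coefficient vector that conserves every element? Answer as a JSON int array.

Y: 3·3 = 9 | 2·0+1·3+1·3+1·3 = 9
Q: 3·7 = 21 | 2·6+1·1+1·0+1·8 = 21
M: 3·2 = 6 | 2·0+1·1+1·2+1·3 = 6
X: 3·5 = 15 | 2·4+1·0+1·0+1·7 = 15
gcd(3,2,1,1,1) = 1

Coefficients: [3, 2, 1, 1, 1]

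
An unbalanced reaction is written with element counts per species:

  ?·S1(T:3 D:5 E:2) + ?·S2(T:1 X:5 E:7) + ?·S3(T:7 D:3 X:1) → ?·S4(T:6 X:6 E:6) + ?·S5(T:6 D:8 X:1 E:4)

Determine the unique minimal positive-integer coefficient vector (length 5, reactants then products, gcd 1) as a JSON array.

Coefficients: [6, 6, 6, 5, 6]

T: 6·3+6·1+6·7 = 66 | 5·6+6·6 = 66
D: 6·5+6·0+6·3 = 48 | 5·0+6·8 = 48
X: 6·0+6·5+6·1 = 36 | 5·6+6·1 = 36
E: 6·2+6·7+6·0 = 54 | 5·6+6·4 = 54
gcd(6,6,6,5,6) = 1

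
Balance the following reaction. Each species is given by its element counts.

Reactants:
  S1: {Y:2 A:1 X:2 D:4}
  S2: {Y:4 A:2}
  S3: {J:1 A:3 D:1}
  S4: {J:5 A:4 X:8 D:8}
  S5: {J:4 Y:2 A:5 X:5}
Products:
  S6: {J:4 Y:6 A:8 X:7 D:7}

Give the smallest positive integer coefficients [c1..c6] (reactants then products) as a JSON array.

J: 6·0+3·0+3·1+1·5+3·4 = 20 | 5·4 = 20
Y: 6·2+3·4+3·0+1·0+3·2 = 30 | 5·6 = 30
A: 6·1+3·2+3·3+1·4+3·5 = 40 | 5·8 = 40
X: 6·2+3·0+3·0+1·8+3·5 = 35 | 5·7 = 35
D: 6·4+3·0+3·1+1·8+3·0 = 35 | 5·7 = 35
gcd(6,3,3,1,3,5) = 1

Coefficients: [6, 3, 3, 1, 3, 5]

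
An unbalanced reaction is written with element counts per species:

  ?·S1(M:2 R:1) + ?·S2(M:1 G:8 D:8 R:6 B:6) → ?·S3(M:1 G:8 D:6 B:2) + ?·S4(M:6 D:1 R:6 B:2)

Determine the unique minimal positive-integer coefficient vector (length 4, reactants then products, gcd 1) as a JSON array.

M: 6·2+1·1 = 13 | 1·1+2·6 = 13
G: 6·0+1·8 = 8 | 1·8+2·0 = 8
D: 6·0+1·8 = 8 | 1·6+2·1 = 8
R: 6·1+1·6 = 12 | 1·0+2·6 = 12
B: 6·0+1·6 = 6 | 1·2+2·2 = 6
gcd(6,1,1,2) = 1

Coefficients: [6, 1, 1, 2]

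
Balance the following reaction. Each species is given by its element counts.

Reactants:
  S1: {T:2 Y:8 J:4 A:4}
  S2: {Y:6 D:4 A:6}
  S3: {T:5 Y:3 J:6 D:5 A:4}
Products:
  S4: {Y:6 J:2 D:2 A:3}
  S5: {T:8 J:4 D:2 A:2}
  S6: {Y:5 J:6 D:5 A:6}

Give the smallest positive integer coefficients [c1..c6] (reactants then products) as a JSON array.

T: 2·2+1·0+4·5 = 24 | 4·0+3·8+2·0 = 24
Y: 2·8+1·6+4·3 = 34 | 4·6+3·0+2·5 = 34
J: 2·4+1·0+4·6 = 32 | 4·2+3·4+2·6 = 32
D: 2·0+1·4+4·5 = 24 | 4·2+3·2+2·5 = 24
A: 2·4+1·6+4·4 = 30 | 4·3+3·2+2·6 = 30
gcd(2,1,4,4,3,2) = 1

Coefficients: [2, 1, 4, 4, 3, 2]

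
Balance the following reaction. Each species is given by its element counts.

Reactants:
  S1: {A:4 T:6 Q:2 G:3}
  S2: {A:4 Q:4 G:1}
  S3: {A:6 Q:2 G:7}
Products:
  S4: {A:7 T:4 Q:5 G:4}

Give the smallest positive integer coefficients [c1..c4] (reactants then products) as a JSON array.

A: 4·4+5·4+1·6 = 42 | 6·7 = 42
T: 4·6+5·0+1·0 = 24 | 6·4 = 24
Q: 4·2+5·4+1·2 = 30 | 6·5 = 30
G: 4·3+5·1+1·7 = 24 | 6·4 = 24
gcd(4,5,1,6) = 1

Coefficients: [4, 5, 1, 6]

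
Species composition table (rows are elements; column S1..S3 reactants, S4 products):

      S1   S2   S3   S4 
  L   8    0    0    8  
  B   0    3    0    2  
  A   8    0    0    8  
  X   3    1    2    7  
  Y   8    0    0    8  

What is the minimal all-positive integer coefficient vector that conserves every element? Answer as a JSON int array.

Coefficients: [3, 2, 5, 3]

L: 3·8+2·0+5·0 = 24 | 3·8 = 24
B: 3·0+2·3+5·0 = 6 | 3·2 = 6
A: 3·8+2·0+5·0 = 24 | 3·8 = 24
X: 3·3+2·1+5·2 = 21 | 3·7 = 21
Y: 3·8+2·0+5·0 = 24 | 3·8 = 24
gcd(3,2,5,3) = 1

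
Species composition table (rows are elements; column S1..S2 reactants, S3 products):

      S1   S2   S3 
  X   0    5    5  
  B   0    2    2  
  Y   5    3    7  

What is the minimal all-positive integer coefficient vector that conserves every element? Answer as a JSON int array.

Coefficients: [4, 5, 5]

X: 4·0+5·5 = 25 | 5·5 = 25
B: 4·0+5·2 = 10 | 5·2 = 10
Y: 4·5+5·3 = 35 | 5·7 = 35
gcd(4,5,5) = 1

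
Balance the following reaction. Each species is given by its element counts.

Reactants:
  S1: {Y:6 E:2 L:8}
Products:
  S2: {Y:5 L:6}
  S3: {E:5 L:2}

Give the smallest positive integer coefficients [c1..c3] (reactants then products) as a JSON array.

Coefficients: [5, 6, 2]

Y: 5·6 = 30 | 6·5+2·0 = 30
E: 5·2 = 10 | 6·0+2·5 = 10
L: 5·8 = 40 | 6·6+2·2 = 40
gcd(5,6,2) = 1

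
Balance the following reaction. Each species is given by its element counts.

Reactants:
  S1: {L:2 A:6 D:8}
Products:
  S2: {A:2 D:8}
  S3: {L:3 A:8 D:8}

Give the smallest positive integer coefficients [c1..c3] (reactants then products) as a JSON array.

Coefficients: [3, 1, 2]

L: 3·2 = 6 | 1·0+2·3 = 6
A: 3·6 = 18 | 1·2+2·8 = 18
D: 3·8 = 24 | 1·8+2·8 = 24
gcd(3,1,2) = 1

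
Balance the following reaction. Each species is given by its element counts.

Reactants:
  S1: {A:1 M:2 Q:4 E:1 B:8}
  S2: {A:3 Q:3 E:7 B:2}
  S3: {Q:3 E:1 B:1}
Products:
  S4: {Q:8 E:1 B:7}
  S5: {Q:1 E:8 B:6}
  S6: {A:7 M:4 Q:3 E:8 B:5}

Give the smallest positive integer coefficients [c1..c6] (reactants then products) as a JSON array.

A: 6·1+5·3+4·0 = 21 | 5·0+2·0+3·7 = 21
M: 6·2+5·0+4·0 = 12 | 5·0+2·0+3·4 = 12
Q: 6·4+5·3+4·3 = 51 | 5·8+2·1+3·3 = 51
E: 6·1+5·7+4·1 = 45 | 5·1+2·8+3·8 = 45
B: 6·8+5·2+4·1 = 62 | 5·7+2·6+3·5 = 62
gcd(6,5,4,5,2,3) = 1

Coefficients: [6, 5, 4, 5, 2, 3]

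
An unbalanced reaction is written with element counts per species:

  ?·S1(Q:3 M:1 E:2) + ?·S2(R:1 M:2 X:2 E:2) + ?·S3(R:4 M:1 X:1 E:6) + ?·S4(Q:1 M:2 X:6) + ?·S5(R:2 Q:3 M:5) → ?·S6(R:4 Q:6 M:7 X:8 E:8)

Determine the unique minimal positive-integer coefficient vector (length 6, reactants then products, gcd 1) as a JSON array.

Coefficients: [4, 2, 2, 3, 1, 3]

R: 4·0+2·1+2·4+3·0+1·2 = 12 | 3·4 = 12
Q: 4·3+2·0+2·0+3·1+1·3 = 18 | 3·6 = 18
M: 4·1+2·2+2·1+3·2+1·5 = 21 | 3·7 = 21
X: 4·0+2·2+2·1+3·6+1·0 = 24 | 3·8 = 24
E: 4·2+2·2+2·6+3·0+1·0 = 24 | 3·8 = 24
gcd(4,2,2,3,1,3) = 1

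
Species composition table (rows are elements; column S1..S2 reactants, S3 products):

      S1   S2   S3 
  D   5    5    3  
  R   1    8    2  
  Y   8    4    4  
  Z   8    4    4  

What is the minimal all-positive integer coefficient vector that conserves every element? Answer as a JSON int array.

D: 2·5+1·5 = 15 | 5·3 = 15
R: 2·1+1·8 = 10 | 5·2 = 10
Y: 2·8+1·4 = 20 | 5·4 = 20
Z: 2·8+1·4 = 20 | 5·4 = 20
gcd(2,1,5) = 1

Coefficients: [2, 1, 5]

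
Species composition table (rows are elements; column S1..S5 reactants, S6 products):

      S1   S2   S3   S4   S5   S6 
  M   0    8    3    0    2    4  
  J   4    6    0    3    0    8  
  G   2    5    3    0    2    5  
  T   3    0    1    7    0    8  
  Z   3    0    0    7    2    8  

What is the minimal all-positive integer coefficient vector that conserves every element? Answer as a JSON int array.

Coefficients: [6, 2, 2, 4, 1, 6]

M: 6·0+2·8+2·3+4·0+1·2 = 24 | 6·4 = 24
J: 6·4+2·6+2·0+4·3+1·0 = 48 | 6·8 = 48
G: 6·2+2·5+2·3+4·0+1·2 = 30 | 6·5 = 30
T: 6·3+2·0+2·1+4·7+1·0 = 48 | 6·8 = 48
Z: 6·3+2·0+2·0+4·7+1·2 = 48 | 6·8 = 48
gcd(6,2,2,4,1,6) = 1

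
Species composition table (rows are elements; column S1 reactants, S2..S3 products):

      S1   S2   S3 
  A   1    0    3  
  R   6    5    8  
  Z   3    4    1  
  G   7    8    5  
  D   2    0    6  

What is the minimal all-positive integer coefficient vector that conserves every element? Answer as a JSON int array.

Coefficients: [3, 2, 1]

A: 3·1 = 3 | 2·0+1·3 = 3
R: 3·6 = 18 | 2·5+1·8 = 18
Z: 3·3 = 9 | 2·4+1·1 = 9
G: 3·7 = 21 | 2·8+1·5 = 21
D: 3·2 = 6 | 2·0+1·6 = 6
gcd(3,2,1) = 1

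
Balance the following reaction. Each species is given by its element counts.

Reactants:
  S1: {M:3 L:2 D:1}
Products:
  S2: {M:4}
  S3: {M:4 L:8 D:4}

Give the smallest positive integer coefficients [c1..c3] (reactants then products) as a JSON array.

Coefficients: [4, 2, 1]

M: 4·3 = 12 | 2·4+1·4 = 12
L: 4·2 = 8 | 2·0+1·8 = 8
D: 4·1 = 4 | 2·0+1·4 = 4
gcd(4,2,1) = 1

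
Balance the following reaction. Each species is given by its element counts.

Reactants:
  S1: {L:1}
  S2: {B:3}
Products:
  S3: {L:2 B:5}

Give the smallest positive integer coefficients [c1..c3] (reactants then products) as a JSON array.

Coefficients: [6, 5, 3]

L: 6·1+5·0 = 6 | 3·2 = 6
B: 6·0+5·3 = 15 | 3·5 = 15
gcd(6,5,3) = 1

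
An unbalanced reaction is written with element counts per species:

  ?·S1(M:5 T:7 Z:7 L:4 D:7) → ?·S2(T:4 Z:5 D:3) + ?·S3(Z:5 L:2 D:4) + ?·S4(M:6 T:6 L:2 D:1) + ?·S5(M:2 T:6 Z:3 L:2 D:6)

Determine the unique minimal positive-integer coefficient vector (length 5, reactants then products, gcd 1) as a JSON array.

Coefficients: [4, 1, 4, 3, 1]

M: 4·5 = 20 | 1·0+4·0+3·6+1·2 = 20
T: 4·7 = 28 | 1·4+4·0+3·6+1·6 = 28
Z: 4·7 = 28 | 1·5+4·5+3·0+1·3 = 28
L: 4·4 = 16 | 1·0+4·2+3·2+1·2 = 16
D: 4·7 = 28 | 1·3+4·4+3·1+1·6 = 28
gcd(4,1,4,3,1) = 1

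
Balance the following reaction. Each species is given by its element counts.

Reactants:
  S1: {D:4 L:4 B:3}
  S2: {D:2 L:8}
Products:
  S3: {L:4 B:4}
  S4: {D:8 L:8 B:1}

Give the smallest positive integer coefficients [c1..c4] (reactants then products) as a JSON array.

D: 5·4+2·2 = 24 | 3·0+3·8 = 24
L: 5·4+2·8 = 36 | 3·4+3·8 = 36
B: 5·3+2·0 = 15 | 3·4+3·1 = 15
gcd(5,2,3,3) = 1

Coefficients: [5, 2, 3, 3]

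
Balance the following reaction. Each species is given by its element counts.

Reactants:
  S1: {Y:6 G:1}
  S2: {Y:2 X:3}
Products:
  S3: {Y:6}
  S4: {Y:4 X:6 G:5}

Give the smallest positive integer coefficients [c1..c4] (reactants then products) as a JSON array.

Y: 5·6+2·2 = 34 | 5·6+1·4 = 34
X: 5·0+2·3 = 6 | 5·0+1·6 = 6
G: 5·1+2·0 = 5 | 5·0+1·5 = 5
gcd(5,2,5,1) = 1

Coefficients: [5, 2, 5, 1]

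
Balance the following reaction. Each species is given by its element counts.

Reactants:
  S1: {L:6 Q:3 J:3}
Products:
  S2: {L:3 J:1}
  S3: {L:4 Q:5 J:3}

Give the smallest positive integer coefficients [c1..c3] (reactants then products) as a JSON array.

Coefficients: [5, 6, 3]

L: 5·6 = 30 | 6·3+3·4 = 30
Q: 5·3 = 15 | 6·0+3·5 = 15
J: 5·3 = 15 | 6·1+3·3 = 15
gcd(5,6,3) = 1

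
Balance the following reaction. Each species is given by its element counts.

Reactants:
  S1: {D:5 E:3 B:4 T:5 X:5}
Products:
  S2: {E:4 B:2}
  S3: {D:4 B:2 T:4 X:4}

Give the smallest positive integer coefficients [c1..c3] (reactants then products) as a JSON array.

D: 4·5 = 20 | 3·0+5·4 = 20
E: 4·3 = 12 | 3·4+5·0 = 12
B: 4·4 = 16 | 3·2+5·2 = 16
T: 4·5 = 20 | 3·0+5·4 = 20
X: 4·5 = 20 | 3·0+5·4 = 20
gcd(4,3,5) = 1

Coefficients: [4, 3, 5]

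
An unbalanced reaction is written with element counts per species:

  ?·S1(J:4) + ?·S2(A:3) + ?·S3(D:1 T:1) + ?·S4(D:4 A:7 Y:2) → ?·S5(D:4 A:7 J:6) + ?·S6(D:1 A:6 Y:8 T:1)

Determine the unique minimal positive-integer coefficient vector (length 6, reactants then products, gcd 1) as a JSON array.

D: 6·0+2·0+1·1+4·4 = 17 | 4·4+1·1 = 17
A: 6·0+2·3+1·0+4·7 = 34 | 4·7+1·6 = 34
Y: 6·0+2·0+1·0+4·2 = 8 | 4·0+1·8 = 8
T: 6·0+2·0+1·1+4·0 = 1 | 4·0+1·1 = 1
J: 6·4+2·0+1·0+4·0 = 24 | 4·6+1·0 = 24
gcd(6,2,1,4,4,1) = 1

Coefficients: [6, 2, 1, 4, 4, 1]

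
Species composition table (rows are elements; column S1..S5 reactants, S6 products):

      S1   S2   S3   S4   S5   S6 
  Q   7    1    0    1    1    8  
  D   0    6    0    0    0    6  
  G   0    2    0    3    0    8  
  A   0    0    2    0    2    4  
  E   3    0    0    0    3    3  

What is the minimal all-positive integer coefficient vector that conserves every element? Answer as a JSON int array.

Coefficients: [2, 3, 5, 6, 1, 3]

Q: 2·7+3·1+5·0+6·1+1·1 = 24 | 3·8 = 24
D: 2·0+3·6+5·0+6·0+1·0 = 18 | 3·6 = 18
G: 2·0+3·2+5·0+6·3+1·0 = 24 | 3·8 = 24
A: 2·0+3·0+5·2+6·0+1·2 = 12 | 3·4 = 12
E: 2·3+3·0+5·0+6·0+1·3 = 9 | 3·3 = 9
gcd(2,3,5,6,1,3) = 1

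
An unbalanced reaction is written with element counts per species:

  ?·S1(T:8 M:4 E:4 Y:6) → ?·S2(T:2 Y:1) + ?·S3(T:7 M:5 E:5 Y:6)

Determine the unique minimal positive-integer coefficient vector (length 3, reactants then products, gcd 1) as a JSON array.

T: 5·8 = 40 | 6·2+4·7 = 40
M: 5·4 = 20 | 6·0+4·5 = 20
E: 5·4 = 20 | 6·0+4·5 = 20
Y: 5·6 = 30 | 6·1+4·6 = 30
gcd(5,6,4) = 1

Coefficients: [5, 6, 4]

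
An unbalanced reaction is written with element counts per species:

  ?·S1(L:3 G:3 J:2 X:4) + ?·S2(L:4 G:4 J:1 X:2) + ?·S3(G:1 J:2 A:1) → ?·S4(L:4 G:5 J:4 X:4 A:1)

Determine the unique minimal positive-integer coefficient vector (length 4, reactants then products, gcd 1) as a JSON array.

L: 4·3+2·4+5·0 = 20 | 5·4 = 20
G: 4·3+2·4+5·1 = 25 | 5·5 = 25
J: 4·2+2·1+5·2 = 20 | 5·4 = 20
X: 4·4+2·2+5·0 = 20 | 5·4 = 20
A: 4·0+2·0+5·1 = 5 | 5·1 = 5
gcd(4,2,5,5) = 1

Coefficients: [4, 2, 5, 5]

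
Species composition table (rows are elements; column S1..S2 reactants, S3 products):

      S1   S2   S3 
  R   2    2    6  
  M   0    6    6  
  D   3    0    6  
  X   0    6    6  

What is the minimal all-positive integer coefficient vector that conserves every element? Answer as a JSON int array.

Coefficients: [2, 1, 1]

R: 2·2+1·2 = 6 | 1·6 = 6
M: 2·0+1·6 = 6 | 1·6 = 6
D: 2·3+1·0 = 6 | 1·6 = 6
X: 2·0+1·6 = 6 | 1·6 = 6
gcd(2,1,1) = 1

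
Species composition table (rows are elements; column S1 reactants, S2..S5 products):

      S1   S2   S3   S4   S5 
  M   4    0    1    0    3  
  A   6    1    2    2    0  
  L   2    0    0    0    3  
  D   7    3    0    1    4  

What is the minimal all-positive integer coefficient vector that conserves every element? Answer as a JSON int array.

Coefficients: [3, 4, 6, 1, 2]

M: 3·4 = 12 | 4·0+6·1+1·0+2·3 = 12
A: 3·6 = 18 | 4·1+6·2+1·2+2·0 = 18
L: 3·2 = 6 | 4·0+6·0+1·0+2·3 = 6
D: 3·7 = 21 | 4·3+6·0+1·1+2·4 = 21
gcd(3,4,6,1,2) = 1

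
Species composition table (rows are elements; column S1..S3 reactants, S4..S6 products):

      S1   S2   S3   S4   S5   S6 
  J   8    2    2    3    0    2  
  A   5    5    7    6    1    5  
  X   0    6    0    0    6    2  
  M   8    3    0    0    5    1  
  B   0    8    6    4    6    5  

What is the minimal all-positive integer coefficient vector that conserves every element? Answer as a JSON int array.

Coefficients: [1, 6, 5, 6, 4, 6]

J: 1·8+6·2+5·2 = 30 | 6·3+4·0+6·2 = 30
A: 1·5+6·5+5·7 = 70 | 6·6+4·1+6·5 = 70
X: 1·0+6·6+5·0 = 36 | 6·0+4·6+6·2 = 36
M: 1·8+6·3+5·0 = 26 | 6·0+4·5+6·1 = 26
B: 1·0+6·8+5·6 = 78 | 6·4+4·6+6·5 = 78
gcd(1,6,5,6,4,6) = 1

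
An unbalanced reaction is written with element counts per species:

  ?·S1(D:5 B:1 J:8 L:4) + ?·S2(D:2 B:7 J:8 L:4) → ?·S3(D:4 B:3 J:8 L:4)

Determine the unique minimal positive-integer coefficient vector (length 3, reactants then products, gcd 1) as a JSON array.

Coefficients: [2, 1, 3]

D: 2·5+1·2 = 12 | 3·4 = 12
B: 2·1+1·7 = 9 | 3·3 = 9
J: 2·8+1·8 = 24 | 3·8 = 24
L: 2·4+1·4 = 12 | 3·4 = 12
gcd(2,1,3) = 1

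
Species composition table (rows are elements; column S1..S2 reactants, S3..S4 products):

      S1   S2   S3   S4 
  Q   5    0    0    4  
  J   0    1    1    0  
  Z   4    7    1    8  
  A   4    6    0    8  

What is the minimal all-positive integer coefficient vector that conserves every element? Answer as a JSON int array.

Q: 4·5+4·0 = 20 | 4·0+5·4 = 20
J: 4·0+4·1 = 4 | 4·1+5·0 = 4
Z: 4·4+4·7 = 44 | 4·1+5·8 = 44
A: 4·4+4·6 = 40 | 4·0+5·8 = 40
gcd(4,4,4,5) = 1

Coefficients: [4, 4, 4, 5]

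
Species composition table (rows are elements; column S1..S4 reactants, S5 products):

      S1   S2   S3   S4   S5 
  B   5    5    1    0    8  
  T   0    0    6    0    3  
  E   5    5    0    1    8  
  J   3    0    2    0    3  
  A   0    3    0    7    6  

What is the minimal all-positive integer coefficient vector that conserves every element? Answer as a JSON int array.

B: 4·5+5·5+3·1+3·0 = 48 | 6·8 = 48
T: 4·0+5·0+3·6+3·0 = 18 | 6·3 = 18
E: 4·5+5·5+3·0+3·1 = 48 | 6·8 = 48
J: 4·3+5·0+3·2+3·0 = 18 | 6·3 = 18
A: 4·0+5·3+3·0+3·7 = 36 | 6·6 = 36
gcd(4,5,3,3,6) = 1

Coefficients: [4, 5, 3, 3, 6]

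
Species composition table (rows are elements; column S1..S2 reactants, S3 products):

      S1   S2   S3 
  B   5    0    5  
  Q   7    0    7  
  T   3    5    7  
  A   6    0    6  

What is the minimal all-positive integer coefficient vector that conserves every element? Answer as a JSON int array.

Coefficients: [5, 4, 5]

B: 5·5+4·0 = 25 | 5·5 = 25
Q: 5·7+4·0 = 35 | 5·7 = 35
T: 5·3+4·5 = 35 | 5·7 = 35
A: 5·6+4·0 = 30 | 5·6 = 30
gcd(5,4,5) = 1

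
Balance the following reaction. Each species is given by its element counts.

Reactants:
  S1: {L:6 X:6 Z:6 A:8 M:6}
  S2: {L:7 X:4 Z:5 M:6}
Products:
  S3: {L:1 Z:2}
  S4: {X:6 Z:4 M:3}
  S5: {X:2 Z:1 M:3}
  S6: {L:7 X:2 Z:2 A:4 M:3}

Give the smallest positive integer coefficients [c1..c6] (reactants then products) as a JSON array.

L: 2·6+3·7 = 33 | 5·1+1·0+5·0+4·7 = 33
X: 2·6+3·4 = 24 | 5·0+1·6+5·2+4·2 = 24
Z: 2·6+3·5 = 27 | 5·2+1·4+5·1+4·2 = 27
A: 2·8+3·0 = 16 | 5·0+1·0+5·0+4·4 = 16
M: 2·6+3·6 = 30 | 5·0+1·3+5·3+4·3 = 30
gcd(2,3,5,1,5,4) = 1

Coefficients: [2, 3, 5, 1, 5, 4]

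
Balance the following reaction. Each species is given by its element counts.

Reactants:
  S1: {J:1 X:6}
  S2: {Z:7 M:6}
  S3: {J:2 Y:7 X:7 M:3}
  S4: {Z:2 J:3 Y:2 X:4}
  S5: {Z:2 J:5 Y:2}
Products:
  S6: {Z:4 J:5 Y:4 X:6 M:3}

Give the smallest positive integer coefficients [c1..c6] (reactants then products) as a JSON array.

Z: 3·0+2·7+2·0+1·2+4·2 = 24 | 6·4 = 24
J: 3·1+2·0+2·2+1·3+4·5 = 30 | 6·5 = 30
Y: 3·0+2·0+2·7+1·2+4·2 = 24 | 6·4 = 24
X: 3·6+2·0+2·7+1·4+4·0 = 36 | 6·6 = 36
M: 3·0+2·6+2·3+1·0+4·0 = 18 | 6·3 = 18
gcd(3,2,2,1,4,6) = 1

Coefficients: [3, 2, 2, 1, 4, 6]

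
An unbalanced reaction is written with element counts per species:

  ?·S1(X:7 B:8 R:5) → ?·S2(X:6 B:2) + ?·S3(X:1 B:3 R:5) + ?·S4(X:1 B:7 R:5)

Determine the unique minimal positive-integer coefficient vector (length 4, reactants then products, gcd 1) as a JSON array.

Coefficients: [4, 4, 1, 3]

X: 4·7 = 28 | 4·6+1·1+3·1 = 28
B: 4·8 = 32 | 4·2+1·3+3·7 = 32
R: 4·5 = 20 | 4·0+1·5+3·5 = 20
gcd(4,4,1,3) = 1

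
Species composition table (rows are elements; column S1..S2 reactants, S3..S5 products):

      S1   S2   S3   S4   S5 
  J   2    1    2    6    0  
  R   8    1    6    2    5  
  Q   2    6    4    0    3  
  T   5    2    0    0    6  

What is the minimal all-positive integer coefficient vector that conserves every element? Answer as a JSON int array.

Coefficients: [4, 2, 2, 1, 4]

J: 4·2+2·1 = 10 | 2·2+1·6+4·0 = 10
R: 4·8+2·1 = 34 | 2·6+1·2+4·5 = 34
Q: 4·2+2·6 = 20 | 2·4+1·0+4·3 = 20
T: 4·5+2·2 = 24 | 2·0+1·0+4·6 = 24
gcd(4,2,2,1,4) = 1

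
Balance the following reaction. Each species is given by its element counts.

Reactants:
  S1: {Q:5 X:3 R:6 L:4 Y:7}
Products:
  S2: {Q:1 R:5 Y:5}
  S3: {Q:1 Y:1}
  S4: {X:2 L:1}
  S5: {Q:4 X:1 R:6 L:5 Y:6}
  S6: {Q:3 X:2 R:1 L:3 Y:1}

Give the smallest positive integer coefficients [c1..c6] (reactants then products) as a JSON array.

Q: 5·5 = 25 | 4·1+5·1+3·0+1·4+4·3 = 25
X: 5·3 = 15 | 4·0+5·0+3·2+1·1+4·2 = 15
R: 5·6 = 30 | 4·5+5·0+3·0+1·6+4·1 = 30
L: 5·4 = 20 | 4·0+5·0+3·1+1·5+4·3 = 20
Y: 5·7 = 35 | 4·5+5·1+3·0+1·6+4·1 = 35
gcd(5,4,5,3,1,4) = 1

Coefficients: [5, 4, 5, 3, 1, 4]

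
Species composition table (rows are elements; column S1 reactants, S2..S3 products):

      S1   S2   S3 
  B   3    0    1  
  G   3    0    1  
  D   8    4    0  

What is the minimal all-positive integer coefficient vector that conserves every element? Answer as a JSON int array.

Coefficients: [1, 2, 3]

B: 1·3 = 3 | 2·0+3·1 = 3
G: 1·3 = 3 | 2·0+3·1 = 3
D: 1·8 = 8 | 2·4+3·0 = 8
gcd(1,2,3) = 1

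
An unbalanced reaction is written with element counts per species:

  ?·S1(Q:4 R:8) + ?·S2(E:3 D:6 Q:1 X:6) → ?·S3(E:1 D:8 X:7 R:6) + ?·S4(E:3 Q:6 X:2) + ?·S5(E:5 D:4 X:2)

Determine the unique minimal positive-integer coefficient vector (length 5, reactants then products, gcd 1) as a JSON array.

E: 3·0+6·3 = 18 | 4·1+3·3+1·5 = 18
D: 3·0+6·6 = 36 | 4·8+3·0+1·4 = 36
Q: 3·4+6·1 = 18 | 4·0+3·6+1·0 = 18
X: 3·0+6·6 = 36 | 4·7+3·2+1·2 = 36
R: 3·8+6·0 = 24 | 4·6+3·0+1·0 = 24
gcd(3,6,4,3,1) = 1

Coefficients: [3, 6, 4, 3, 1]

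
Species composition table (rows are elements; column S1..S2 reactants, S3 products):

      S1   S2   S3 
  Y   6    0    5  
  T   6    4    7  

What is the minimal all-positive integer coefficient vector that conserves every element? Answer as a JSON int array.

Coefficients: [5, 3, 6]

Y: 5·6+3·0 = 30 | 6·5 = 30
T: 5·6+3·4 = 42 | 6·7 = 42
gcd(5,3,6) = 1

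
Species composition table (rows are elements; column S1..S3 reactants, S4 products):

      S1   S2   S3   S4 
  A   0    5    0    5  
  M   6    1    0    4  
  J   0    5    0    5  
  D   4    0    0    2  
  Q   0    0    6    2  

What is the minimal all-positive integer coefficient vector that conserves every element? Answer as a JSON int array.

Coefficients: [3, 6, 2, 6]

A: 3·0+6·5+2·0 = 30 | 6·5 = 30
M: 3·6+6·1+2·0 = 24 | 6·4 = 24
J: 3·0+6·5+2·0 = 30 | 6·5 = 30
D: 3·4+6·0+2·0 = 12 | 6·2 = 12
Q: 3·0+6·0+2·6 = 12 | 6·2 = 12
gcd(3,6,2,6) = 1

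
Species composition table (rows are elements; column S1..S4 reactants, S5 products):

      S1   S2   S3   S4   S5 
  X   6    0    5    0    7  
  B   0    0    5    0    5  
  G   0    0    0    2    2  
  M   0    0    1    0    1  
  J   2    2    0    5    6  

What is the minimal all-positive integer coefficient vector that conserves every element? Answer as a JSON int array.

X: 2·6+1·0+6·5+6·0 = 42 | 6·7 = 42
B: 2·0+1·0+6·5+6·0 = 30 | 6·5 = 30
G: 2·0+1·0+6·0+6·2 = 12 | 6·2 = 12
M: 2·0+1·0+6·1+6·0 = 6 | 6·1 = 6
J: 2·2+1·2+6·0+6·5 = 36 | 6·6 = 36
gcd(2,1,6,6,6) = 1

Coefficients: [2, 1, 6, 6, 6]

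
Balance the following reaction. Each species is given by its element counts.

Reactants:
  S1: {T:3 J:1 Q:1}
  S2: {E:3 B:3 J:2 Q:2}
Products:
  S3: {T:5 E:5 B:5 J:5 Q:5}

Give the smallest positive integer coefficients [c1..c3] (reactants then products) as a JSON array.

Coefficients: [5, 5, 3]

T: 5·3+5·0 = 15 | 3·5 = 15
E: 5·0+5·3 = 15 | 3·5 = 15
B: 5·0+5·3 = 15 | 3·5 = 15
J: 5·1+5·2 = 15 | 3·5 = 15
Q: 5·1+5·2 = 15 | 3·5 = 15
gcd(5,5,3) = 1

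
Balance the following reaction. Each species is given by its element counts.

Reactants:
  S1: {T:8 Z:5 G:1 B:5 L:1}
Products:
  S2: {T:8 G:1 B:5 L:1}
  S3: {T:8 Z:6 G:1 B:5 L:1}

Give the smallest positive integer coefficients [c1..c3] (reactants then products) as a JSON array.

Coefficients: [6, 1, 5]

T: 6·8 = 48 | 1·8+5·8 = 48
Z: 6·5 = 30 | 1·0+5·6 = 30
G: 6·1 = 6 | 1·1+5·1 = 6
B: 6·5 = 30 | 1·5+5·5 = 30
L: 6·1 = 6 | 1·1+5·1 = 6
gcd(6,1,5) = 1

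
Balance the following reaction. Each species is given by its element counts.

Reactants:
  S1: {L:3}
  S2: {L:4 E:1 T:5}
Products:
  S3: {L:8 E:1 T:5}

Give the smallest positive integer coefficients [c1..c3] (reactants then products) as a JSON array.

L: 4·3+3·4 = 24 | 3·8 = 24
E: 4·0+3·1 = 3 | 3·1 = 3
T: 4·0+3·5 = 15 | 3·5 = 15
gcd(4,3,3) = 1

Coefficients: [4, 3, 3]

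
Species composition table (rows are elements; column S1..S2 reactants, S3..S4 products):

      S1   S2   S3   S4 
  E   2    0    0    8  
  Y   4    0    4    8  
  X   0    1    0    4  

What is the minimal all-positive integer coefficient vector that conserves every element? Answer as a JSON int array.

Coefficients: [4, 4, 2, 1]

E: 4·2+4·0 = 8 | 2·0+1·8 = 8
Y: 4·4+4·0 = 16 | 2·4+1·8 = 16
X: 4·0+4·1 = 4 | 2·0+1·4 = 4
gcd(4,4,2,1) = 1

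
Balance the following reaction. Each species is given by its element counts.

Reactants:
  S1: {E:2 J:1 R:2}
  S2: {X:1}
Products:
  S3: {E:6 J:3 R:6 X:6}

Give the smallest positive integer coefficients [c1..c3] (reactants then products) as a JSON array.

Coefficients: [3, 6, 1]

E: 3·2+6·0 = 6 | 1·6 = 6
J: 3·1+6·0 = 3 | 1·3 = 3
R: 3·2+6·0 = 6 | 1·6 = 6
X: 3·0+6·1 = 6 | 1·6 = 6
gcd(3,6,1) = 1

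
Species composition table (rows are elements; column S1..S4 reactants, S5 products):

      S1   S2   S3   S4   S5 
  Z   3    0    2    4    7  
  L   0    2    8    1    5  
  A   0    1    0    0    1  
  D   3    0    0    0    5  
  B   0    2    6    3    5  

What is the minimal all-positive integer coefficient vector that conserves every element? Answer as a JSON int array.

Coefficients: [5, 3, 1, 1, 3]

Z: 5·3+3·0+1·2+1·4 = 21 | 3·7 = 21
L: 5·0+3·2+1·8+1·1 = 15 | 3·5 = 15
A: 5·0+3·1+1·0+1·0 = 3 | 3·1 = 3
D: 5·3+3·0+1·0+1·0 = 15 | 3·5 = 15
B: 5·0+3·2+1·6+1·3 = 15 | 3·5 = 15
gcd(5,3,1,1,3) = 1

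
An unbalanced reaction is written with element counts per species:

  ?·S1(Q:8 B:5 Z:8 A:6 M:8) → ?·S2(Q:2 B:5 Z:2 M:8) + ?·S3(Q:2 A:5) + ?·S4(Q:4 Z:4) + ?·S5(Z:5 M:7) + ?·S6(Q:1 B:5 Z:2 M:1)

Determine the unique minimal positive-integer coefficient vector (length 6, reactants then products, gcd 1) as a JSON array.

Coefficients: [5, 3, 6, 5, 2, 2]

Q: 5·8 = 40 | 3·2+6·2+5·4+2·0+2·1 = 40
B: 5·5 = 25 | 3·5+6·0+5·0+2·0+2·5 = 25
Z: 5·8 = 40 | 3·2+6·0+5·4+2·5+2·2 = 40
A: 5·6 = 30 | 3·0+6·5+5·0+2·0+2·0 = 30
M: 5·8 = 40 | 3·8+6·0+5·0+2·7+2·1 = 40
gcd(5,3,6,5,2,2) = 1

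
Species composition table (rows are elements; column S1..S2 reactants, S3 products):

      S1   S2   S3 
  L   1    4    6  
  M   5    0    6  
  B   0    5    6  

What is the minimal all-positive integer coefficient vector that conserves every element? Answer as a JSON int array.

L: 6·1+6·4 = 30 | 5·6 = 30
M: 6·5+6·0 = 30 | 5·6 = 30
B: 6·0+6·5 = 30 | 5·6 = 30
gcd(6,6,5) = 1

Coefficients: [6, 6, 5]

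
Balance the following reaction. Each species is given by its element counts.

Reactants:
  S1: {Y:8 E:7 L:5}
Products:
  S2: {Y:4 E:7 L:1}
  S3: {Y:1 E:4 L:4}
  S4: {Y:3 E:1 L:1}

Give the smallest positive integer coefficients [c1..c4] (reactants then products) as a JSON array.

Coefficients: [3, 1, 2, 6]

Y: 3·8 = 24 | 1·4+2·1+6·3 = 24
E: 3·7 = 21 | 1·7+2·4+6·1 = 21
L: 3·5 = 15 | 1·1+2·4+6·1 = 15
gcd(3,1,2,6) = 1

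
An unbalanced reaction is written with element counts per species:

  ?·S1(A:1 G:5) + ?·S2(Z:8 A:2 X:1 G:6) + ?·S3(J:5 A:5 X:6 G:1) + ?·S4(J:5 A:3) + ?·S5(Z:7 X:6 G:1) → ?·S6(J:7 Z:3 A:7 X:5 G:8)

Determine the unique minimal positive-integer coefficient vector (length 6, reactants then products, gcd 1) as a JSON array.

Coefficients: [6, 1, 3, 4, 1, 5]

J: 6·0+1·0+3·5+4·5+1·0 = 35 | 5·7 = 35
Z: 6·0+1·8+3·0+4·0+1·7 = 15 | 5·3 = 15
A: 6·1+1·2+3·5+4·3+1·0 = 35 | 5·7 = 35
X: 6·0+1·1+3·6+4·0+1·6 = 25 | 5·5 = 25
G: 6·5+1·6+3·1+4·0+1·1 = 40 | 5·8 = 40
gcd(6,1,3,4,1,5) = 1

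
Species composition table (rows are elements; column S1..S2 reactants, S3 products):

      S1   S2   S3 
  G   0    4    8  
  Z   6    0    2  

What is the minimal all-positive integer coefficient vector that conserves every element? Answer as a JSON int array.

Coefficients: [1, 6, 3]

G: 1·0+6·4 = 24 | 3·8 = 24
Z: 1·6+6·0 = 6 | 3·2 = 6
gcd(1,6,3) = 1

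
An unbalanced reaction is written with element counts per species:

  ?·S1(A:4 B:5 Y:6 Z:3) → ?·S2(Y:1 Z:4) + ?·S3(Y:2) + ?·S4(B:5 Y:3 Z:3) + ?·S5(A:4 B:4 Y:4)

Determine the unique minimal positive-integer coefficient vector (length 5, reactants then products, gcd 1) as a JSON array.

Coefficients: [5, 3, 2, 1, 5]

A: 5·4 = 20 | 3·0+2·0+1·0+5·4 = 20
B: 5·5 = 25 | 3·0+2·0+1·5+5·4 = 25
Y: 5·6 = 30 | 3·1+2·2+1·3+5·4 = 30
Z: 5·3 = 15 | 3·4+2·0+1·3+5·0 = 15
gcd(5,3,2,1,5) = 1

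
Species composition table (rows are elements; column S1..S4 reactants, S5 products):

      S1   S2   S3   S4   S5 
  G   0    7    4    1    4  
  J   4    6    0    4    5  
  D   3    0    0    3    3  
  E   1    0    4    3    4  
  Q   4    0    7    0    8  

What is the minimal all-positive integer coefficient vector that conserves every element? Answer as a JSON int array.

Coefficients: [5, 1, 4, 1, 6]

G: 5·0+1·7+4·4+1·1 = 24 | 6·4 = 24
J: 5·4+1·6+4·0+1·4 = 30 | 6·5 = 30
D: 5·3+1·0+4·0+1·3 = 18 | 6·3 = 18
E: 5·1+1·0+4·4+1·3 = 24 | 6·4 = 24
Q: 5·4+1·0+4·7+1·0 = 48 | 6·8 = 48
gcd(5,1,4,1,6) = 1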